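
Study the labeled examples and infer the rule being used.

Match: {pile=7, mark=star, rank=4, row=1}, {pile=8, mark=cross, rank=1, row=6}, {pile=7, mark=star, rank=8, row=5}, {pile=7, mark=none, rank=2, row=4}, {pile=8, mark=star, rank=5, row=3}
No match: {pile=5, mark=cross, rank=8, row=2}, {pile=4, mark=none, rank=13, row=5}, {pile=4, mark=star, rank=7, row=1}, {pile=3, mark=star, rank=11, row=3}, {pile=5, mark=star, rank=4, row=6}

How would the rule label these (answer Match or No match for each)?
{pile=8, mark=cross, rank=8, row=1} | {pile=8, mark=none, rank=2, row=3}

Every 'Match' example satisfies: pile ≥ 7. None of the 'No match' examples do.
{pile=8, mark=cross, rank=8, row=1}: Match (pile = 8).
{pile=8, mark=none, rank=2, row=3}: Match (pile = 8).

Match, Match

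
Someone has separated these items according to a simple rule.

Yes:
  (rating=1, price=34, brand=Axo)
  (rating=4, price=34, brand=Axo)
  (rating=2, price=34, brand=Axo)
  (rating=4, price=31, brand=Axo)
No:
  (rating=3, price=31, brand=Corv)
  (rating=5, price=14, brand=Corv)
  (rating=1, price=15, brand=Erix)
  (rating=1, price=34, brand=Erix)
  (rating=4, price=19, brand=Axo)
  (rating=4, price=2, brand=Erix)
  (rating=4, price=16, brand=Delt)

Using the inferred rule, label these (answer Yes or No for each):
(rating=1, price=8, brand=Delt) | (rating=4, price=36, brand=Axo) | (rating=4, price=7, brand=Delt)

Rule: brand is Axo AND price ≥ 31. This holds for each 'Yes' example and fails for each 'No' one.
(rating=1, price=8, brand=Delt): brand is Delt, price = 8 — fails the rule, so No.
(rating=4, price=36, brand=Axo): brand is Axo, price = 36 — meets the rule, so Yes.
(rating=4, price=7, brand=Delt): brand is Delt, price = 7 — fails the rule, so No.

No, Yes, No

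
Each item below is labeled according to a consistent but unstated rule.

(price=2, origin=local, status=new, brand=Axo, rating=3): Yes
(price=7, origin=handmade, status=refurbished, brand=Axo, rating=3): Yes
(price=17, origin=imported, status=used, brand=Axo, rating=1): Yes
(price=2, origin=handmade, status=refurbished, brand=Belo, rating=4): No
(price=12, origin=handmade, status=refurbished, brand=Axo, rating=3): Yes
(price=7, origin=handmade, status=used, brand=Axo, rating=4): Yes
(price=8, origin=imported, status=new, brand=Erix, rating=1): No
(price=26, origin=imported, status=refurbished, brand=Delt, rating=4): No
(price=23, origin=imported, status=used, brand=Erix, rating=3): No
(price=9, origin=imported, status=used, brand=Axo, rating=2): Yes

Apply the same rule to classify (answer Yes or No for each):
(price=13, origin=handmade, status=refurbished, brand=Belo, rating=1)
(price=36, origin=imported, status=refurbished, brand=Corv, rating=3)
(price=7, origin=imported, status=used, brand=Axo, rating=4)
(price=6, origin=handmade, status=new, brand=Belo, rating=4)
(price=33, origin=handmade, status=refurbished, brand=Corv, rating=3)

The rule appears to be: brand is Axo.
(price=13, origin=handmade, status=refurbished, brand=Belo, rating=1): No (brand is Belo). (price=36, origin=imported, status=refurbished, brand=Corv, rating=3): No (brand is Corv). (price=7, origin=imported, status=used, brand=Axo, rating=4): Yes (brand is Axo). (price=6, origin=handmade, status=new, brand=Belo, rating=4): No (brand is Belo). (price=33, origin=handmade, status=refurbished, brand=Corv, rating=3): No (brand is Corv).

No, No, Yes, No, No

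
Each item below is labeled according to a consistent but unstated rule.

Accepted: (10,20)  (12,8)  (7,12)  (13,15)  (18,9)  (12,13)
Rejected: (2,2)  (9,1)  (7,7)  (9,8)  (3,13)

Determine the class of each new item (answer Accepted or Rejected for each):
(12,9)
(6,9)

Accepted, Rejected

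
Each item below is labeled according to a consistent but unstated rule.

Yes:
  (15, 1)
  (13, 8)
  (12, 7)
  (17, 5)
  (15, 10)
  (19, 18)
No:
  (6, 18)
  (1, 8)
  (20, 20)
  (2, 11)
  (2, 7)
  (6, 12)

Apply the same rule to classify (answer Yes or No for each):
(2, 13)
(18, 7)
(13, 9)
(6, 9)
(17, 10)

Rule: first > second. This holds for each 'Yes' example and fails for each 'No' one.

No, Yes, Yes, No, Yes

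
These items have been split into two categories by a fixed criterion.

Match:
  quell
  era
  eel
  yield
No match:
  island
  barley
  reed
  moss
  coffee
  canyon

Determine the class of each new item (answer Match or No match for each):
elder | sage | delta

Match, No match, Match

The distinguishing property — odd length — holds for all the 'Match' cases and none of the 'No match' cases.
elder → length 5 → Match.
sage → length 4 → No match.
delta → length 5 → Match.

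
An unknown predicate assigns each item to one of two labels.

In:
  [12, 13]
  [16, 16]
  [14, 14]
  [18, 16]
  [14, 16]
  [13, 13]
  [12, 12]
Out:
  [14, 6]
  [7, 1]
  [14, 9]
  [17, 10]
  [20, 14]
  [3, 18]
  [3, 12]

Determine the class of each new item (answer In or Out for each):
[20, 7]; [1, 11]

Out, Out

One predicate separates the groups cleanly: |first − second| ≤ 2.
Out: [20, 7], since |20−7| = 13. Out: [1, 11], since |1−11| = 10.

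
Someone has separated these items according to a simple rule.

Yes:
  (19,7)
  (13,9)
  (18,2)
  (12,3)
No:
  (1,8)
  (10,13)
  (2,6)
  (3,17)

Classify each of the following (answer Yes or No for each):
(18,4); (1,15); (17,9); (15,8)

Yes, No, Yes, Yes

The classifier is using: first > second.
(18,4): 18 > 4, checks out → Yes.
(1,15): 1 < 15, fails this test → No.
(17,9): 17 > 9, checks out → Yes.
(15,8): 15 > 8, checks out → Yes.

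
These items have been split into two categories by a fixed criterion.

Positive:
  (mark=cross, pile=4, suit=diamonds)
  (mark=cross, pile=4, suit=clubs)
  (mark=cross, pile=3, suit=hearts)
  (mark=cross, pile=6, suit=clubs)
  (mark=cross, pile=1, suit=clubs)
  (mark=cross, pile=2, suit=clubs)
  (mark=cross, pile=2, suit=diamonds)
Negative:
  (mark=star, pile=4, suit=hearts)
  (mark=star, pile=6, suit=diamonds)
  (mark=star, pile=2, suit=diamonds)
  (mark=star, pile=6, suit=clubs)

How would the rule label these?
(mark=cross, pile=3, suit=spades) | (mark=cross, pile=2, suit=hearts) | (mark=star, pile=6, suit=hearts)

Positive, Positive, Negative

Every 'Positive' example satisfies: mark is cross. None of the 'Negative' examples do.
(mark=cross, pile=3, suit=spades) → mark is cross → Positive. (mark=cross, pile=2, suit=hearts) → mark is cross → Positive. (mark=star, pile=6, suit=hearts) → mark is star → Negative.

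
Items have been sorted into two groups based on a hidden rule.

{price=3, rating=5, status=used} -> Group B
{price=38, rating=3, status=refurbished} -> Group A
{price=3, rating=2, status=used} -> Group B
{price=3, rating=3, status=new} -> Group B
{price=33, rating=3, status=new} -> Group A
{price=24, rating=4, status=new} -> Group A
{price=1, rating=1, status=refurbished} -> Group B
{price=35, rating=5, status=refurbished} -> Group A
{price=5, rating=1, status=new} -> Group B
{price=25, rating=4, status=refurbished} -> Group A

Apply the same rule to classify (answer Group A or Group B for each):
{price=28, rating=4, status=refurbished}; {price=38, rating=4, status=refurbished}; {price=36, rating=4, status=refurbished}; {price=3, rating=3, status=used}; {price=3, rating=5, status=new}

All 'Group A' examples share one property — price ≥ 24 — and every 'Group B' example lacks it.
{price=28, rating=4, status=refurbished} → price = 28 → Group A. {price=38, rating=4, status=refurbished} → price = 38 → Group A. {price=36, rating=4, status=refurbished} → price = 36 → Group A. {price=3, rating=3, status=used} → price = 3 → Group B. {price=3, rating=5, status=new} → price = 3 → Group B.

Group A, Group A, Group A, Group B, Group B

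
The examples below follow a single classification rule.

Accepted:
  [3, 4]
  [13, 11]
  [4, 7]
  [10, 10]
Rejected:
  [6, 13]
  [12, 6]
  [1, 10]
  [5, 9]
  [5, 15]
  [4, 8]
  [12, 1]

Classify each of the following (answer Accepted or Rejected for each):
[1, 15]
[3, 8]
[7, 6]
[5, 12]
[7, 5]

The rule appears to be: |first − second| ≤ 3.
Rejected: [1, 15], since |1−15| = 14. Rejected: [3, 8], since |3−8| = 5. Accepted: [7, 6], since |7−6| = 1. Rejected: [5, 12], since |5−12| = 7. Accepted: [7, 5], since |7−5| = 2.

Rejected, Rejected, Accepted, Rejected, Accepted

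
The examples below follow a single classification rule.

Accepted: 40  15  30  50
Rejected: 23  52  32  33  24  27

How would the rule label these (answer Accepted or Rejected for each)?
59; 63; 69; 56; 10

Checking candidate rules against both groups, what survives is: multiple of 5.
Rejected: 59, since 59 = 5·11 + 4.
Rejected: 63, since 63 = 5·12 + 3.
Rejected: 69, since 69 = 5·13 + 4.
Rejected: 56, since 56 = 5·11 + 1.
Accepted: 10, since 10 = 5·2.

Rejected, Rejected, Rejected, Rejected, Accepted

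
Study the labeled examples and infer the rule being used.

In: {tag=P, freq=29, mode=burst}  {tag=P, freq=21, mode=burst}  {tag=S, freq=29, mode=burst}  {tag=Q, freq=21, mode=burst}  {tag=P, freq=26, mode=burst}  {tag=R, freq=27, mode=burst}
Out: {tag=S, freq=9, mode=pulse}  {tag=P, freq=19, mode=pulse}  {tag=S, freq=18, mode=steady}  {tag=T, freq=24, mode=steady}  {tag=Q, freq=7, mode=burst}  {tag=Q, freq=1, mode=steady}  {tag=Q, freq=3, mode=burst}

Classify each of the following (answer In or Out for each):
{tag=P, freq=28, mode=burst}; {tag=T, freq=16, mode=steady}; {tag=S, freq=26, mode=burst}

A rule that fits every label: mode is burst AND freq ≥ 9 — true of each 'In' example, false of each 'Out' one.
In: {tag=P, freq=28, mode=burst}, since mode is burst, freq = 28.
Out: {tag=T, freq=16, mode=steady}, since mode is steady, freq = 16.
In: {tag=S, freq=26, mode=burst}, since mode is burst, freq = 26.

In, Out, In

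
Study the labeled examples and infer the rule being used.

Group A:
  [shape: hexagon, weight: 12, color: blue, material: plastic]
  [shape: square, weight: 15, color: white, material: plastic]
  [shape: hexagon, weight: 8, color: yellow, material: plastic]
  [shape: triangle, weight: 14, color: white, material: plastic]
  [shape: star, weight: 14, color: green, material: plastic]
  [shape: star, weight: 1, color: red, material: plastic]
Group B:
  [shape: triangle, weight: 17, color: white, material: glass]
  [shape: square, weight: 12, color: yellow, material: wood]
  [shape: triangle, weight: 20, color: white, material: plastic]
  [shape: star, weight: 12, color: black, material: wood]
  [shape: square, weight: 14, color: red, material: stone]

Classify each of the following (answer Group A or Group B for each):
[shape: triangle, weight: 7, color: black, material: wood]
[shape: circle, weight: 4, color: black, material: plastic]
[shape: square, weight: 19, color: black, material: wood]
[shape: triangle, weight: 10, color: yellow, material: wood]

Group B, Group A, Group B, Group B

The distinguishing property — material is plastic AND weight ≤ 15 — holds for all the 'Group A' cases and none of the 'Group B' cases.
[shape: triangle, weight: 7, color: black, material: wood]: material is wood, weight = 7 — does not satisfy this, so Group B. [shape: circle, weight: 4, color: black, material: plastic]: material is plastic, weight = 4 — meets the rule, so Group A. [shape: square, weight: 19, color: black, material: wood]: material is wood, weight = 19 — does not satisfy this, so Group B. [shape: triangle, weight: 10, color: yellow, material: wood]: material is wood, weight = 10 — does not satisfy this, so Group B.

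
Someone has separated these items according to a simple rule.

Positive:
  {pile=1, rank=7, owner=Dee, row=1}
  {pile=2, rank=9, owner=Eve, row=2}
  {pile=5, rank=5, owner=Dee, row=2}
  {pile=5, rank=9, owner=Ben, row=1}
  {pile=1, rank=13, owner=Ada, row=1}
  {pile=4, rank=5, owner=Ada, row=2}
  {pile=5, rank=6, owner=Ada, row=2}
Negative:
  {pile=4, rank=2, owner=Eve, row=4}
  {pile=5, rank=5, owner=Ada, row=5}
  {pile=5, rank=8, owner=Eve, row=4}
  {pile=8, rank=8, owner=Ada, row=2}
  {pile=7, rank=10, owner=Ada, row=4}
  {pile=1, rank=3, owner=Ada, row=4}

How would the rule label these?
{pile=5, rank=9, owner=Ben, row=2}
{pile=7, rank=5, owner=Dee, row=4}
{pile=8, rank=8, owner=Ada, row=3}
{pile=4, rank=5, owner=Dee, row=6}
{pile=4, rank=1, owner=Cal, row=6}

Positive, Negative, Negative, Negative, Negative

The pattern is that an item is 'Positive' exactly when: row ≤ 2 AND pile ≤ 5.
{pile=5, rank=9, owner=Ben, row=2} — row = 2, pile = 5, hence Positive. {pile=7, rank=5, owner=Dee, row=4} — row = 4, pile = 7, hence Negative. {pile=8, rank=8, owner=Ada, row=3} — row = 3, pile = 8, hence Negative. {pile=4, rank=5, owner=Dee, row=6} — row = 6, pile = 4, hence Negative. {pile=4, rank=1, owner=Cal, row=6} — row = 6, pile = 4, hence Negative.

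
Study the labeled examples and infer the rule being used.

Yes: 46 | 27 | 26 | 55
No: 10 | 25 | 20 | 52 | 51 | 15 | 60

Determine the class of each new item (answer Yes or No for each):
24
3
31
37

No, No, No, Yes

All 'Yes' examples share one property — digit sum ≥ 8 — and every 'No' example lacks it.
No: 24, since digit sum 2+4 = 6. No: 3, since digit sum 3. No: 31, since digit sum 3+1 = 4. Yes: 37, since digit sum 3+7 = 10.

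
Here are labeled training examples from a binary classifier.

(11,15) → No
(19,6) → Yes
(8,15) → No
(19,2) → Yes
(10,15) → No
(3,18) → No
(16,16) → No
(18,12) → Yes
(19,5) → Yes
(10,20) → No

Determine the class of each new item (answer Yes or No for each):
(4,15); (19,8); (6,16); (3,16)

The simplest hypothesis consistent with all the labels is: first > second.
(4,15): 4 < 15 — lacks this property, so No. (19,8): 19 > 8 — checks out, so Yes. (6,16): 6 < 16 — lacks this property, so No. (3,16): 3 < 16 — lacks this property, so No.

No, Yes, No, No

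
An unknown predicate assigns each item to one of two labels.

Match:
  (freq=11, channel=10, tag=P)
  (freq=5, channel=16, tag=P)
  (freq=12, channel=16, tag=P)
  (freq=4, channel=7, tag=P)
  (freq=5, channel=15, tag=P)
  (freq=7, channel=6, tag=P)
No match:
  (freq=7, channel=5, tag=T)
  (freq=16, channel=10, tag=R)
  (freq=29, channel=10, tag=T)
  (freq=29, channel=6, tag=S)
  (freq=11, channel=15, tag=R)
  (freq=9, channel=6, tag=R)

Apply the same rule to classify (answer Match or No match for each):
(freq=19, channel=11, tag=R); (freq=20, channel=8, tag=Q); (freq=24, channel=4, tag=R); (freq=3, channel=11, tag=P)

The rule appears to be: tag is P.
No match: (freq=19, channel=11, tag=R), since tag is R.
No match: (freq=20, channel=8, tag=Q), since tag is Q.
No match: (freq=24, channel=4, tag=R), since tag is R.
Match: (freq=3, channel=11, tag=P), since tag is P.

No match, No match, No match, Match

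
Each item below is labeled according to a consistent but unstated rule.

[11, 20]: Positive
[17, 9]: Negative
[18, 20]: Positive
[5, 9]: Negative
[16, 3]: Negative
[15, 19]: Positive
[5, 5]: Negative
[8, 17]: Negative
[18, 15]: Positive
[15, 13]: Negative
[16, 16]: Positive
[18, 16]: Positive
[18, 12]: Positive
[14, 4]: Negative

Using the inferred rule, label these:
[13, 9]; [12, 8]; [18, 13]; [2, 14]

Rule: sum ≥ 30. This holds for each 'Positive' example and fails for each 'Negative' one.
[13, 9] — 13+9 = 22, hence Negative. [12, 8] — 12+8 = 20, hence Negative. [18, 13] — 18+13 = 31, hence Positive. [2, 14] — 2+14 = 16, hence Negative.

Negative, Negative, Positive, Negative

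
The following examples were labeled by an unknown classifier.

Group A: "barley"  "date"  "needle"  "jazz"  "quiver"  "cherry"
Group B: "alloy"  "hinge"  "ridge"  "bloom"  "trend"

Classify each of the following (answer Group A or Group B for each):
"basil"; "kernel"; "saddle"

The common property of the 'Group A' items is: even length. No 'Group B' item has it.

Group B, Group A, Group A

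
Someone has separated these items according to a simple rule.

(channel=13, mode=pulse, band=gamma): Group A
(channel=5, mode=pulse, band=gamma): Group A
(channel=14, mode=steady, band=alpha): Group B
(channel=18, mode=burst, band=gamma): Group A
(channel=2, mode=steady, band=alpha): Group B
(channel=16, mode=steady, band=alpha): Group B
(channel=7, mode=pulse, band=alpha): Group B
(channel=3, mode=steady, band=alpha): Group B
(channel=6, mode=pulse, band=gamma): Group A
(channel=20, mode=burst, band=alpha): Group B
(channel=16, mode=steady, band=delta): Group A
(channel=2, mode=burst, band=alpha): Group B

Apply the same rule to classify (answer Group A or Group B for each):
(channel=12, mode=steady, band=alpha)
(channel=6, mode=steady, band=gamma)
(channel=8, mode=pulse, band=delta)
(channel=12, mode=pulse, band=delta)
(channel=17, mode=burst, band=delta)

Group B, Group A, Group A, Group A, Group A

Comparing the two groups points to one rule — band is not alpha.
(channel=12, mode=steady, band=alpha): band is alpha, fails this test → Group B. (channel=6, mode=steady, band=gamma): band is gamma, qualifies → Group A. (channel=8, mode=pulse, band=delta): band is delta, qualifies → Group A. (channel=12, mode=pulse, band=delta): band is delta, qualifies → Group A. (channel=17, mode=burst, band=delta): band is delta, qualifies → Group A.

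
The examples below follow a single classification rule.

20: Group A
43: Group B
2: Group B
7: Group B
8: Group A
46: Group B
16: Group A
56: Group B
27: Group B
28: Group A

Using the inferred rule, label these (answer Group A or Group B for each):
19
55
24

Group B, Group B, Group A

The simplest hypothesis consistent with all the labels is: multiple of 4 AND at most 28.
Group B: 19, since 19 = 4·4 + 3, 19 ≤ 28.
Group B: 55, since 55 = 4·13 + 3, 55 > 28.
Group A: 24, since 24 = 4·6, 24 ≤ 28.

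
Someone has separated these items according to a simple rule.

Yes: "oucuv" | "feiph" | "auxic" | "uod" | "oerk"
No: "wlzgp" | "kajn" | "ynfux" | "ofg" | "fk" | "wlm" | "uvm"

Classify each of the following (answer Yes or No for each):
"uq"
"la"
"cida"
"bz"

Every 'Yes' example satisfies: has ≥ 2 vowels. None of the 'No' examples do.
"uq": 1 vowel — fails this test, so No.
"la": 1 vowel — fails this test, so No.
"cida": 2 vowels — has this property, so Yes.
"bz": 0 vowels — fails this test, so No.

No, No, Yes, No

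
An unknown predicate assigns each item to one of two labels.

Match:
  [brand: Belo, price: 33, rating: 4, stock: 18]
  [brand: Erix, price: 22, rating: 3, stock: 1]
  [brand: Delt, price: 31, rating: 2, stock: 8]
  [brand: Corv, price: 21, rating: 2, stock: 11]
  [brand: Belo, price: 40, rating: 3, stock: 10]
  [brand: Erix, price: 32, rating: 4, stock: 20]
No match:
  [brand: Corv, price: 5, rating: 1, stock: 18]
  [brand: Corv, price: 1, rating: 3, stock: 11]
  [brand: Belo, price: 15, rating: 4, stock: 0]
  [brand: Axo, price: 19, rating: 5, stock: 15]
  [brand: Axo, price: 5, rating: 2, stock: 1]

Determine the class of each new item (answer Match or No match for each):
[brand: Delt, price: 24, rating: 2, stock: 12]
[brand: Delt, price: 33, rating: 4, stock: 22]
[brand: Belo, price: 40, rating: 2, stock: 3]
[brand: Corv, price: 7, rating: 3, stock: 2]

All 'Match' examples share one property — price ≥ 21 — and every 'No match' example lacks it.
[brand: Delt, price: 24, rating: 2, stock: 12]: price = 24, meets the rule → Match.
[brand: Delt, price: 33, rating: 4, stock: 22]: price = 33, meets the rule → Match.
[brand: Belo, price: 40, rating: 2, stock: 3]: price = 40, meets the rule → Match.
[brand: Corv, price: 7, rating: 3, stock: 2]: price = 7, does not fit → No match.

Match, Match, Match, No match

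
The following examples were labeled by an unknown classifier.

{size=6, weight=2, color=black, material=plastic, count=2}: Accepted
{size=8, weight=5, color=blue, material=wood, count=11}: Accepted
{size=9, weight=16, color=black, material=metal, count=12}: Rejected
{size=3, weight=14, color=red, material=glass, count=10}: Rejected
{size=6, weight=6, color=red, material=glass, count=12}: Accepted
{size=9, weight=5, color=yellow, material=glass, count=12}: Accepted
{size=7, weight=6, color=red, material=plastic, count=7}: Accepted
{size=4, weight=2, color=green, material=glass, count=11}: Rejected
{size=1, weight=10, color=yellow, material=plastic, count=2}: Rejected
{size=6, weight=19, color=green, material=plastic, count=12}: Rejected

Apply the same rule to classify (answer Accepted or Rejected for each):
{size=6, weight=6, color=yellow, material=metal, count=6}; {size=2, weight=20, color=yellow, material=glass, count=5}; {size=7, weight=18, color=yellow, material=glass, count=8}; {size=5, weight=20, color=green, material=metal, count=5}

Every 'Accepted' example satisfies: size ≥ 6 AND weight ≤ 6. None of the 'Rejected' examples do.
{size=6, weight=6, color=yellow, material=metal, count=6}: size = 6, weight = 6 — fits, so Accepted.
{size=2, weight=20, color=yellow, material=glass, count=5}: size = 2, weight = 20 — does not satisfy this, so Rejected.
{size=7, weight=18, color=yellow, material=glass, count=8}: size = 7, weight = 18 — does not satisfy this, so Rejected.
{size=5, weight=20, color=green, material=metal, count=5}: size = 5, weight = 20 — does not satisfy this, so Rejected.

Accepted, Rejected, Rejected, Rejected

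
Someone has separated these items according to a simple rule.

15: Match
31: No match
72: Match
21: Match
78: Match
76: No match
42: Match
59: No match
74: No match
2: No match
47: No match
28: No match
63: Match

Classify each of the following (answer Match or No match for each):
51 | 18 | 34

Match, Match, No match

'Match' ⟺ multiple of 3.
Match: 51, since 51 = 3·17. Match: 18, since 18 = 3·6. No match: 34, since 34 = 3·11 + 1.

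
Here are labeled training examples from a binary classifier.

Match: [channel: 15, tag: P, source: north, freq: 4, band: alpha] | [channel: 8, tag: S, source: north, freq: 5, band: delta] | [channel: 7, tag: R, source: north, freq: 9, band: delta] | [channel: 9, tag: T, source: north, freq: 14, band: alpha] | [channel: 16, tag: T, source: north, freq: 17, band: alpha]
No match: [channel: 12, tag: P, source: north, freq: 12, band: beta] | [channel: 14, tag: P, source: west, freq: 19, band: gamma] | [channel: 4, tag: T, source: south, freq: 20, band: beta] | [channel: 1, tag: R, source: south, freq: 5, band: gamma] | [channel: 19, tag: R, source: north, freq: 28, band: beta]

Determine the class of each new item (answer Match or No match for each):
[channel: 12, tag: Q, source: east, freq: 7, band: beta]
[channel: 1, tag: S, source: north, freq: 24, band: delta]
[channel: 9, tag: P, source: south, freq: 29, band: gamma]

The rule appears to be: band is alpha OR band is delta.
[channel: 12, tag: Q, source: east, freq: 7, band: beta]: band is beta, doesn't qualify → No match. [channel: 1, tag: S, source: north, freq: 24, band: delta]: band is delta, matches → Match. [channel: 9, tag: P, source: south, freq: 29, band: gamma]: band is gamma, doesn't qualify → No match.

No match, Match, No match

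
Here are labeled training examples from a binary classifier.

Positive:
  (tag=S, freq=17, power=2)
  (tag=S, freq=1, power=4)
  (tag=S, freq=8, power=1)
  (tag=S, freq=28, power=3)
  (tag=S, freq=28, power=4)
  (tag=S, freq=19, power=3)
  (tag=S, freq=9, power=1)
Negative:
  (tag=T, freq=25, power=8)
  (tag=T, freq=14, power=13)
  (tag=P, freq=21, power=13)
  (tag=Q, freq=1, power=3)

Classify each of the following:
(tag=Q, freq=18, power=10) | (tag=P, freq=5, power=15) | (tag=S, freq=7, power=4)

The pattern is that an item is 'Positive' exactly when: tag is S.
(tag=Q, freq=18, power=10): tag is Q, does not pass → Negative. (tag=P, freq=5, power=15): tag is P, does not pass → Negative. (tag=S, freq=7, power=4): tag is S, meets the rule → Positive.

Negative, Negative, Positive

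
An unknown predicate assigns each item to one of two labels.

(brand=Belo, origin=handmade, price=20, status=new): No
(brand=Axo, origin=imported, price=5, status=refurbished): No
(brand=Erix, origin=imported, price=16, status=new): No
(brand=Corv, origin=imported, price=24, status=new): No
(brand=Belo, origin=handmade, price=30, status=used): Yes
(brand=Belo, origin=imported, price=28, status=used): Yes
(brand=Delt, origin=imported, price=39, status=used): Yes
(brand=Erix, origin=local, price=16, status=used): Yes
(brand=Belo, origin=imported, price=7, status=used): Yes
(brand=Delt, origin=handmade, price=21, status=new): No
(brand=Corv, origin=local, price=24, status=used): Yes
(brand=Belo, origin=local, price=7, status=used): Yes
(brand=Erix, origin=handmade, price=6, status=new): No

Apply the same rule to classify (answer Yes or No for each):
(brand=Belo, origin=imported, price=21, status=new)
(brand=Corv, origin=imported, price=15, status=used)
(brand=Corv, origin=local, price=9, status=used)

The classifier is using: status is used.
No: (brand=Belo, origin=imported, price=21, status=new), since status is new. Yes: (brand=Corv, origin=imported, price=15, status=used), since status is used. Yes: (brand=Corv, origin=local, price=9, status=used), since status is used.

No, Yes, Yes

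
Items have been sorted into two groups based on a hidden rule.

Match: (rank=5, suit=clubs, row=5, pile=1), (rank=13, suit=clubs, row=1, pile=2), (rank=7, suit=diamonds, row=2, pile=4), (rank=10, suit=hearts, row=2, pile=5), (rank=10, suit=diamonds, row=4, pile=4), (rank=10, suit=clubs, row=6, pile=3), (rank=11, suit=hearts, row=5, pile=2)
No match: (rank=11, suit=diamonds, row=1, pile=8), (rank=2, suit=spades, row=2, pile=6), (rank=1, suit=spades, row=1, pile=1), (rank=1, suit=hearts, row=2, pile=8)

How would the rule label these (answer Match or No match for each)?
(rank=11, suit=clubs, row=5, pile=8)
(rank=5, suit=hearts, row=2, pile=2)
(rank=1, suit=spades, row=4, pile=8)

All 'Match' examples share one property — rank ≥ 2 AND pile ≤ 5 — and every 'No match' example lacks it.
No match: (rank=11, suit=clubs, row=5, pile=8), since rank = 11, pile = 8.
Match: (rank=5, suit=hearts, row=2, pile=2), since rank = 5, pile = 2.
No match: (rank=1, suit=spades, row=4, pile=8), since rank = 1, pile = 8.

No match, Match, No match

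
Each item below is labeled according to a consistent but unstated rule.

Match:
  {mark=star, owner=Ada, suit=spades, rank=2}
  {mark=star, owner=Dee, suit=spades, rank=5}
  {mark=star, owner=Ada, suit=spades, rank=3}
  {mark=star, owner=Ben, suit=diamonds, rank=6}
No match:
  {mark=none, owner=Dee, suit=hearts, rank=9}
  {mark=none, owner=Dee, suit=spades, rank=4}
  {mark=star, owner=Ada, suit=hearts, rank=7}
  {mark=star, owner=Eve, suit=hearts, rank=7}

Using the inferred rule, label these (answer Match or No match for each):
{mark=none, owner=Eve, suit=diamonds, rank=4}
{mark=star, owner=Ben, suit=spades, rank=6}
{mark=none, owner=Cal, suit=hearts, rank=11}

No match, Match, No match

'Match' ⟺ mark is star AND rank ≤ 6.
{mark=none, owner=Eve, suit=diamonds, rank=4} — mark is none, rank = 4, hence No match. {mark=star, owner=Ben, suit=spades, rank=6} — mark is star, rank = 6, hence Match. {mark=none, owner=Cal, suit=hearts, rank=11} — mark is none, rank = 11, hence No match.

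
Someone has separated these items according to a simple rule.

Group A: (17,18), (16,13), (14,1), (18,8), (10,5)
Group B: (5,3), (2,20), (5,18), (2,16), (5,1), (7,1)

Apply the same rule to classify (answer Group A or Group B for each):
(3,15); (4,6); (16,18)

The simplest hypothesis consistent with all the labels is: first ≥ 8.
(3,15): Group B (first 3). (4,6): Group B (first 4). (16,18): Group A (first 16).

Group B, Group B, Group A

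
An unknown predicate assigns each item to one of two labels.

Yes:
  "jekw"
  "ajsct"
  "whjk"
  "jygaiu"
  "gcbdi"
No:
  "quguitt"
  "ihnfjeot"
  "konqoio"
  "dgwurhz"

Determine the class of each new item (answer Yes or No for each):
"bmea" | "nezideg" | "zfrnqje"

Yes, No, No

Every 'Yes' example satisfies: length ≤ 6. None of the 'No' examples do.
"bmea": Yes (length 4). "nezideg": No (length 7). "zfrnqje": No (length 7).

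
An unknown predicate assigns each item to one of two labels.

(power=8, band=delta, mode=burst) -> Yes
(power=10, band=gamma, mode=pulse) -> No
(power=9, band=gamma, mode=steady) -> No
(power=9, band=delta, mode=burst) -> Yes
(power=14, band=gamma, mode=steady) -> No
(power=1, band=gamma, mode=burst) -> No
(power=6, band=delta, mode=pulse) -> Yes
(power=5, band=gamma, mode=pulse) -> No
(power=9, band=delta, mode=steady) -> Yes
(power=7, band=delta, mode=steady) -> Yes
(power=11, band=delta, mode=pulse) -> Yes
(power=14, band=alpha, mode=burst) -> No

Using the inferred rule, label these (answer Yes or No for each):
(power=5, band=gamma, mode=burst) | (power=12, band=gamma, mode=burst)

No, No

'Yes' ⟺ band is delta.
(power=5, band=gamma, mode=burst): band is gamma, fails the rule → No. (power=12, band=gamma, mode=burst): band is gamma, fails the rule → No.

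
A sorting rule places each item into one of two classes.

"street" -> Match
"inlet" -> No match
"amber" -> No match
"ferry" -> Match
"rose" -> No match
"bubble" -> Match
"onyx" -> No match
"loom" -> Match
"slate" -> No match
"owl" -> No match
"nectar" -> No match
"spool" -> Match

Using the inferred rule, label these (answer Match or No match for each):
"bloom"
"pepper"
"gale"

Match, Match, No match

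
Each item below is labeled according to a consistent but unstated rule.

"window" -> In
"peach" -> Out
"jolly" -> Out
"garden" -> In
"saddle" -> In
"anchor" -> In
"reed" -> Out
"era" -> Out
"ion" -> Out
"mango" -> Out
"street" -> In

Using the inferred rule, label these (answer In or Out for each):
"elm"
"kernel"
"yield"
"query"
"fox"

Out, In, Out, Out, Out

One predicate separates the groups cleanly: length 6.
"elm": Out (length 3).
"kernel": In (length 6).
"yield": Out (length 5).
"query": Out (length 5).
"fox": Out (length 3).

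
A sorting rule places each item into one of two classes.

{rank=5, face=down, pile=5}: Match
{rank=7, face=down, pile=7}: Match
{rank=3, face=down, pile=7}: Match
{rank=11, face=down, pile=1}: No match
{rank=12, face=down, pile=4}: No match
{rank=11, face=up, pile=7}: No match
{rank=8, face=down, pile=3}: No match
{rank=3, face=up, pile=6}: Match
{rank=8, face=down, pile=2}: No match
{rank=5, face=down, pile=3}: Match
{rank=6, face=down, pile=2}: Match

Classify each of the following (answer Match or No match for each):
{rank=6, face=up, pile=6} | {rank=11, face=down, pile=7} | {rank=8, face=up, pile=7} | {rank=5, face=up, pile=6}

Match, No match, No match, Match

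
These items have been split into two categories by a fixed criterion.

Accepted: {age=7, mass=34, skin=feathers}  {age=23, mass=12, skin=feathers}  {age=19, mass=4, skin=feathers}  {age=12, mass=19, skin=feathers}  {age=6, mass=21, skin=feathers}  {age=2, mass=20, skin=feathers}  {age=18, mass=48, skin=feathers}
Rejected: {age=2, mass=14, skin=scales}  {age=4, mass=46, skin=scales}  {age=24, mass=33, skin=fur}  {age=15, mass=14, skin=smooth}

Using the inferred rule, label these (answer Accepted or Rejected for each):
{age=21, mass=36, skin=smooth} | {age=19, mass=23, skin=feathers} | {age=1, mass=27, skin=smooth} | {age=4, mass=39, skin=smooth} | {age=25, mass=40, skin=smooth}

Rejected, Accepted, Rejected, Rejected, Rejected

Checking candidate rules against both groups, what survives is: skin is feathers.
{age=21, mass=36, skin=smooth}: skin is smooth, lacks this property → Rejected. {age=19, mass=23, skin=feathers}: skin is feathers, meets the rule → Accepted. {age=1, mass=27, skin=smooth}: skin is smooth, lacks this property → Rejected. {age=4, mass=39, skin=smooth}: skin is smooth, lacks this property → Rejected. {age=25, mass=40, skin=smooth}: skin is smooth, lacks this property → Rejected.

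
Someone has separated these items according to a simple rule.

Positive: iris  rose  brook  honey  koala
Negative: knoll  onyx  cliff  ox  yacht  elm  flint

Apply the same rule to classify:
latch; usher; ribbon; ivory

The pattern is that an item is 'Positive' exactly when: has ≥ 2 vowels.

Negative, Positive, Positive, Positive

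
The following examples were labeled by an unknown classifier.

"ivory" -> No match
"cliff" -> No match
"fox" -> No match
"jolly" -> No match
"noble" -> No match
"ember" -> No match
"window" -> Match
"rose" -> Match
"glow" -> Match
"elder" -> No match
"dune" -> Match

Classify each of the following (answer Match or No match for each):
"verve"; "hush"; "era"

One predicate separates the groups cleanly: even length.
"verve" — length 5, hence No match. "hush" — length 4, hence Match. "era" — length 3, hence No match.

No match, Match, No match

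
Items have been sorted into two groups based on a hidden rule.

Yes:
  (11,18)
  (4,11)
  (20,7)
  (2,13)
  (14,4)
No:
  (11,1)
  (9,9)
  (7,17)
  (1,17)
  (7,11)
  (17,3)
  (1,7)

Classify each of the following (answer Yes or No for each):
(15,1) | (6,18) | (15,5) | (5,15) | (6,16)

'Yes' ⟺ product is even.
(15,1): 15·1 = 15 — fails the rule, so No. (6,18): 6·18 = 108 — passes, so Yes. (15,5): 15·5 = 75 — fails the rule, so No. (5,15): 5·15 = 75 — fails the rule, so No. (6,16): 6·16 = 96 — passes, so Yes.

No, Yes, No, No, Yes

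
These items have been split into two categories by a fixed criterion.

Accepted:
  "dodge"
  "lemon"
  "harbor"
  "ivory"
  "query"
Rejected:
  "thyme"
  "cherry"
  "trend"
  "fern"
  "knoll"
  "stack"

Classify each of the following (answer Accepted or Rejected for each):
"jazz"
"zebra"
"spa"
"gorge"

Rejected, Accepted, Rejected, Accepted

Every 'Accepted' example satisfies: has ≥ 2 vowels. None of the 'Rejected' examples do.
"jazz": 1 vowel, does not pass → Rejected.
"zebra": 2 vowels, meets the rule → Accepted.
"spa": 1 vowel, does not pass → Rejected.
"gorge": 2 vowels, meets the rule → Accepted.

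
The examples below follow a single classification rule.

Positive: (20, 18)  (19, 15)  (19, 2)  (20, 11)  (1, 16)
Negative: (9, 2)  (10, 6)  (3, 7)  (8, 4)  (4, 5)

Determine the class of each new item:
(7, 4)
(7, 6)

The common property of the 'Positive' items is: sum ≥ 17. No 'Negative' item has it.
(7, 4) — 7+4 = 11, hence Negative. (7, 6) — 7+6 = 13, hence Negative.

Negative, Negative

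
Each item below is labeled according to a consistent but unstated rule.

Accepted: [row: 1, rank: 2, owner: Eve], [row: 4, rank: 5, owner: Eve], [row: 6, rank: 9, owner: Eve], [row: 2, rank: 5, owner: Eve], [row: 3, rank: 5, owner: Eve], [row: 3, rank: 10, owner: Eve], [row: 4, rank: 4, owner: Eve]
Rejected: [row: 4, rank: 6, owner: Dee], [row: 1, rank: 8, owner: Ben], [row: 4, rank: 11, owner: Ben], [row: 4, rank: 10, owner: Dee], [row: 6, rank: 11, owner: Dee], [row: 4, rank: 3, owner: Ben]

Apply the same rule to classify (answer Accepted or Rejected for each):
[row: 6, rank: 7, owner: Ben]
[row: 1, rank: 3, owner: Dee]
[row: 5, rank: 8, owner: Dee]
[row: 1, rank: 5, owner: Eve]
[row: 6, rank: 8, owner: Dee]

Rejected, Rejected, Rejected, Accepted, Rejected

The classifier is using: owner is Eve.
[row: 6, rank: 7, owner: Ben] — owner is Ben, hence Rejected.
[row: 1, rank: 3, owner: Dee] — owner is Dee, hence Rejected.
[row: 5, rank: 8, owner: Dee] — owner is Dee, hence Rejected.
[row: 1, rank: 5, owner: Eve] — owner is Eve, hence Accepted.
[row: 6, rank: 8, owner: Dee] — owner is Dee, hence Rejected.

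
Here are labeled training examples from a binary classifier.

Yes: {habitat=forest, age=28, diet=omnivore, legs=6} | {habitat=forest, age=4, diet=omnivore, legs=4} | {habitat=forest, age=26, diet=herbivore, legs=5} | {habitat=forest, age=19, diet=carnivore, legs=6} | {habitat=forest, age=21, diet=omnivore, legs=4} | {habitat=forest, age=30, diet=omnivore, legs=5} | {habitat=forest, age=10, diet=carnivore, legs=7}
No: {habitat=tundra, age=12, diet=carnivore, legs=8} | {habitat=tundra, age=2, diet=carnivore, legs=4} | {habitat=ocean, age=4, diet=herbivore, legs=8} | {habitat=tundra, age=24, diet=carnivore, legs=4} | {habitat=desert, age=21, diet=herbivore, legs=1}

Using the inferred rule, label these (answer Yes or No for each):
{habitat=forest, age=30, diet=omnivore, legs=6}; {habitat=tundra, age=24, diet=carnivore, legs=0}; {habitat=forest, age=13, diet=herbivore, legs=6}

Yes, No, Yes

One predicate separates the groups cleanly: habitat is forest.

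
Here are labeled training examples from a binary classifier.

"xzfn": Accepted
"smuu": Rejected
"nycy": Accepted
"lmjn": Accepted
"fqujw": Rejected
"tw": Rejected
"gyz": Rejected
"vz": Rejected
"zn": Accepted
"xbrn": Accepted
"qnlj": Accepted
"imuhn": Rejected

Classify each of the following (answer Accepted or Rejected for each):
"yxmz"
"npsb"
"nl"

Rejected, Accepted, Accepted

The distinguishing property — even length AND contains 'n' — holds for all the 'Accepted' cases and none of the 'Rejected' cases.
"yxmz" → length 4, no 'n' → Rejected. "npsb" → length 4, has 'n' → Accepted. "nl" → length 2, has 'n' → Accepted.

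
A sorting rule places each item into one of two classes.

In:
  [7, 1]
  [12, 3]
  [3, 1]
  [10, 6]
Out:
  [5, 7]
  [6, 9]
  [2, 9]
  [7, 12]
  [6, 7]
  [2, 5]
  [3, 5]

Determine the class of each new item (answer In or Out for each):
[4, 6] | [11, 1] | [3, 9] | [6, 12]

Out, In, Out, Out

The pattern is that an item is 'In' exactly when: first > second.
[4, 6]: 4 < 6 — lacks this property, so Out. [11, 1]: 11 > 1 — checks out, so In. [3, 9]: 3 < 9 — lacks this property, so Out. [6, 12]: 6 < 12 — lacks this property, so Out.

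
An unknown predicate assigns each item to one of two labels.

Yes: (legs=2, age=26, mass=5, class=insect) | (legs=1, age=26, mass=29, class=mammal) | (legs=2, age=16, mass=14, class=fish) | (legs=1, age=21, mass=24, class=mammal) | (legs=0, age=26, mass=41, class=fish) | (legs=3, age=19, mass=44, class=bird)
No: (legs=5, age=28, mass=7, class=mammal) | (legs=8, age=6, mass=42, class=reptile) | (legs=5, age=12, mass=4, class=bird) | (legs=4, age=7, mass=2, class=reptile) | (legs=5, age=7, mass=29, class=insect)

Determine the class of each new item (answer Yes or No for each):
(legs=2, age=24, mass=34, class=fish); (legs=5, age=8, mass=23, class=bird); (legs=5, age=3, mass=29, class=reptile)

One predicate separates the groups cleanly: legs ≤ 3.
(legs=2, age=24, mass=34, class=fish): Yes (legs = 2).
(legs=5, age=8, mass=23, class=bird): No (legs = 5).
(legs=5, age=3, mass=29, class=reptile): No (legs = 5).

Yes, No, No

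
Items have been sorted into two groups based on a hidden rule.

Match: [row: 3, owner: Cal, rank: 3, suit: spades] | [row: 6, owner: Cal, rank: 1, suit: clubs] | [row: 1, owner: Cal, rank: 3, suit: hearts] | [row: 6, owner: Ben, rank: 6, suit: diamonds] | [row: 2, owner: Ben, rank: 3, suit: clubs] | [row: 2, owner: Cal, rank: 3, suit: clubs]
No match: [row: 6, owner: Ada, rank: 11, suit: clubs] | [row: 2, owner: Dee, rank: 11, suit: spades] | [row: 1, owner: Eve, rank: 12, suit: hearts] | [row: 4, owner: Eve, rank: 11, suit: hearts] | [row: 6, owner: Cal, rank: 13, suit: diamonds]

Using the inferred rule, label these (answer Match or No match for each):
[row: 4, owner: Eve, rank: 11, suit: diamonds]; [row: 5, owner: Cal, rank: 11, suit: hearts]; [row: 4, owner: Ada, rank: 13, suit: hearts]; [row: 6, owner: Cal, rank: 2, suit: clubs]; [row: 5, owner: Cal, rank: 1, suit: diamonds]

All 'Match' examples share one property — rank ≤ 6 — and every 'No match' example lacks it.
[row: 4, owner: Eve, rank: 11, suit: diamonds]: No match (rank = 11). [row: 5, owner: Cal, rank: 11, suit: hearts]: No match (rank = 11). [row: 4, owner: Ada, rank: 13, suit: hearts]: No match (rank = 13). [row: 6, owner: Cal, rank: 2, suit: clubs]: Match (rank = 2). [row: 5, owner: Cal, rank: 1, suit: diamonds]: Match (rank = 1).

No match, No match, No match, Match, Match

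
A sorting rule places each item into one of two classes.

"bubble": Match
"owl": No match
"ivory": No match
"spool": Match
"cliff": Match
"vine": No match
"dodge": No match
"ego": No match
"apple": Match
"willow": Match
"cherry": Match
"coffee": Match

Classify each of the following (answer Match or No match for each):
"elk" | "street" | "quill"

No match, Match, Match

The pattern is that an item is 'Match' exactly when: has a double letter.
No match: "elk", since no doubled letter.
Match: "street", since 'ee' doubled.
Match: "quill", since 'll' doubled.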